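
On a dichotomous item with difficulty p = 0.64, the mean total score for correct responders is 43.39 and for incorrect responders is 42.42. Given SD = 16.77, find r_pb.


q = 1 - p = 0.36
rpb = ((M1 - M0) / SD) * sqrt(p * q)
rpb = ((43.39 - 42.42) / 16.77) * sqrt(0.64 * 0.36)
rpb = 0.0278

0.0278


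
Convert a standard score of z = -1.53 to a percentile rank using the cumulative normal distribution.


CDF(z) = 0.5 * (1 + erf(z/sqrt(2)))
erf(-1.0819) = -0.874
CDF = 0.063
Percentile rank = 0.063 * 100 = 6.3

6.3


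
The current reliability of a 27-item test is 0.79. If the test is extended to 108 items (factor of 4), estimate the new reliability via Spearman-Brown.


r_new = (n * rxx) / (1 + (n-1) * rxx)
r_new = (4 * 0.79) / (1 + 3 * 0.79)
r_new = 3.16 / 3.37
r_new = 0.9377

0.9377


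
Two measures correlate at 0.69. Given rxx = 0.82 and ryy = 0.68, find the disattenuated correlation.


r_corrected = rxy / sqrt(rxx * ryy)
= 0.69 / sqrt(0.82 * 0.68)
= 0.69 / sqrt(0.5576)
= 0.69 / 0.746726
r_corrected = 0.924

0.924


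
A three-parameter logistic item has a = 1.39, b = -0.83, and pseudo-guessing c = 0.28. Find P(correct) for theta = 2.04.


logit = 1.39*(2.04 - -0.83) = 3.9893
P* = 1/(1 + exp(-3.9893)) = 0.9818
P = 0.28 + (1 - 0.28) * 0.9818
P = 0.9869

0.9869


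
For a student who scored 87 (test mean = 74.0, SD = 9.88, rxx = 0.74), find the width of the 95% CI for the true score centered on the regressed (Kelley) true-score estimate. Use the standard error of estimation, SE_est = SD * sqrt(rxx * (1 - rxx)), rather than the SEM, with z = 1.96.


True score estimate = 0.74*87 + 0.26*74.0 = 83.62
SE_est = SD * sqrt(rxx * (1 - rxx)) = 9.88 * sqrt(0.74 * 0.26) = 9.88 * sqrt(0.1924) = 4.333706
CI = T_est +/- z * SE_est, so width = 2 * z * SE_est = 2 * 1.96 * 4.333706
Width = 16.9881

16.9881


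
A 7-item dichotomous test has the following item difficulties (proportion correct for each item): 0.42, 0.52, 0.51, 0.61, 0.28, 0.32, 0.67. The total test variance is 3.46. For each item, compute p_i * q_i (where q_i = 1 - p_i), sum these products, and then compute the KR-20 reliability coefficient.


For each item, compute p_i * q_i:
  Item 1: 0.42 * 0.58 = 0.2436
  Item 2: 0.52 * 0.48 = 0.2496
  Item 3: 0.51 * 0.49 = 0.2499
  Item 4: 0.61 * 0.39 = 0.2379
  Item 5: 0.28 * 0.72 = 0.2016
  Item 6: 0.32 * 0.68 = 0.2176
  Item 7: 0.67 * 0.33 = 0.2211
Sum(p_i * q_i) = 0.2436 + 0.2496 + 0.2499 + 0.2379 + 0.2016 + 0.2176 + 0.2211 = 1.6213
KR-20 = (k/(k-1)) * (1 - Sum(p_i*q_i) / Var_total)
= (7/6) * (1 - 1.6213/3.46)
= 1.1667 * 0.5314
KR-20 = 0.62

0.62


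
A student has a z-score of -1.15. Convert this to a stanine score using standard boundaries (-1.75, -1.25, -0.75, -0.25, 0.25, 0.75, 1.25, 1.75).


Stanine boundaries: [-1.75, -1.25, -0.75, -0.25, 0.25, 0.75, 1.25, 1.75]
z = -1.15
Check each boundary:
  z >= -1.75 -> could be stanine 2
  z >= -1.25 -> could be stanine 3
  z < -0.75
  z < -0.25
  z < 0.25
  z < 0.75
  z < 1.25
  z < 1.75
Highest qualifying boundary gives stanine = 3

3


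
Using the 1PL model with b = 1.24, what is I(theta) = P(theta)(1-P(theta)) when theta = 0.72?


P = 1/(1+exp(-(0.72-1.24))) = 0.3729
I = P*(1-P) = 0.3729 * 0.6271
I = 0.2338

0.2338


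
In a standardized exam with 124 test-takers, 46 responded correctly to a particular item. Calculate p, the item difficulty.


Item difficulty p = number correct / total examinees
p = 46 / 124
p = 0.371

0.371


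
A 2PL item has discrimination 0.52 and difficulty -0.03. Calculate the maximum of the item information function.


For 2PL, max info at theta = b = -0.03
I_max = a^2 / 4 = 0.52^2 / 4
= 0.2704 / 4
I_max = 0.0676

0.0676


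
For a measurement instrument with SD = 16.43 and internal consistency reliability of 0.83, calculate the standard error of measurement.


SEM = SD * sqrt(1 - rxx)
SEM = 16.43 * sqrt(1 - 0.83)
SEM = 16.43 * sqrt(0.17) = 16.43 * 0.412311
SEM = 6.7743

6.7743


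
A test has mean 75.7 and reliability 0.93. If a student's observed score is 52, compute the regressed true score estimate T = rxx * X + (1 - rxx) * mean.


T_est = rxx * X + (1 - rxx) * mean
T_est = 0.93 * 52 + 0.07 * 75.7
T_est = 48.36 + 5.299
T_est = 53.659

53.659


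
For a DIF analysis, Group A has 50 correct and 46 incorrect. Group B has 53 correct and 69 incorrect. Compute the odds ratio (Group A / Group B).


Odds_A = 50/46 = 1.087
Odds_B = 53/69 = 0.7681
OR = Odds_A / Odds_B = 1.087 / 0.7681
Exactly, OR = (50 * 69) / (46 * 53) = 3450 / 2438
OR = 1.4151

1.4151


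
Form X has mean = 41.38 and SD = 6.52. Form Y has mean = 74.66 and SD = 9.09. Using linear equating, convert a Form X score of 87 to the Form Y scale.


slope = SD_Y / SD_X = 9.09 / 6.52 ~ 1.3942
intercept = mean_Y - slope * mean_X = 74.66 - (9.09 / 6.52) * 41.38 ~ 16.9692
Y = slope * X + intercept. To avoid rounding drift from the rounded slope/intercept, evaluate the equivalent form Y = mean_Y + SD_Y * (X - mean_X) / SD_X at full precision:
Y = 74.66 + 9.09 * (87 - 41.38) / 6.52
Y = 74.66 + 9.09 * 45.62 / 6.52
Y = 74.66 + 414.6858 / 6.52
Y = 74.66 + 63.6021
Y = 138.2621

138.2621


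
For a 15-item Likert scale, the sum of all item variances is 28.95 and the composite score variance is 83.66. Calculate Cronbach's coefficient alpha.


alpha = (k/(k-1)) * (1 - sum(si^2)/s_total^2)
= (15/14) * (1 - 28.95/83.66)
alpha = 0.7007

0.7007


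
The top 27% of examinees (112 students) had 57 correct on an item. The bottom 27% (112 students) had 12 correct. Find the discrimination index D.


p_upper = 57/112 = 0.5089
p_lower = 12/112 = 0.1071
D = 0.5089 - 0.1071 = 0.4018

0.4018


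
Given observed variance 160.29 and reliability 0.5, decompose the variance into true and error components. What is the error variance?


var_true = rxx * var_obs = 0.5 * 160.29 = 80.145
var_error = var_obs - var_true
var_error = 160.29 - 80.145
var_error = 80.145

80.145


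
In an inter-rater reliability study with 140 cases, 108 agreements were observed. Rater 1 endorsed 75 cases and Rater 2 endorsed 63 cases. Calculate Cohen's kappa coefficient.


P_o = 108/140 = 0.771429
P_e = (75*63 + 65*77) / 19600 = 0.496429
kappa = (P_o - P_e) / (1 - P_e)
kappa = (0.771429 - 0.496429) / (1 - 0.496429)
kappa = 0.5461

0.5461


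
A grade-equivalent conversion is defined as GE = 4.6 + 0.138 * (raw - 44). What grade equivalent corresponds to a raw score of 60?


raw - median = 60 - 44 = 16
slope * diff = 0.138 * 16 = 2.208
GE = 4.6 + 2.208
GE = 6.808

6.808


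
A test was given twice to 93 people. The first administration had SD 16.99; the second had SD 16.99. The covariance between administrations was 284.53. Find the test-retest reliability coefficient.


r = cov(X,Y) / (SD_X * SD_Y)
r = 284.53 / (16.99 * 16.99)
r = 284.53 / 288.6601
r = 0.9857

0.9857


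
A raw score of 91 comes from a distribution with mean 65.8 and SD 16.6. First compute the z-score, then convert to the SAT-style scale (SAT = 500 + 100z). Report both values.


z = (X - mean) / SD = (91 - 65.8) / 16.6
z = 25.2 / 16.6
z = 1.5181
SAT-scale = SAT = 500 + 100z
Carry z at full precision (z = 25.2 / 16.6) into the conversion:
SAT-scale = 500 + 100 * (25.2 / 16.6) = 500 + 2520 / 16.6
SAT-scale = 500 + 151.8072
SAT-scale = 651.8072

651.8072


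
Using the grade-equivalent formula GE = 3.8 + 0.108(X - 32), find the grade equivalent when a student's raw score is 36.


raw - median = 36 - 32 = 4
slope * diff = 0.108 * 4 = 0.432
GE = 3.8 + 0.432
GE = 4.232

4.232


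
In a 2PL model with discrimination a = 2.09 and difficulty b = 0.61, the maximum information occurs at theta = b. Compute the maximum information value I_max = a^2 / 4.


For 2PL, max info at theta = b = 0.61
I_max = a^2 / 4 = 2.09^2 / 4
= 4.3681 / 4
I_max = 1.092

1.092


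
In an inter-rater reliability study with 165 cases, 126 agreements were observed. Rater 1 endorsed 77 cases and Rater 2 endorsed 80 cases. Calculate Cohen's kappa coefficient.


P_o = 126/165 = 0.763636
P_e = (77*80 + 88*85) / 27225 = 0.50101
kappa = (P_o - P_e) / (1 - P_e)
kappa = (0.763636 - 0.50101) / (1 - 0.50101)
kappa = 0.5263

0.5263


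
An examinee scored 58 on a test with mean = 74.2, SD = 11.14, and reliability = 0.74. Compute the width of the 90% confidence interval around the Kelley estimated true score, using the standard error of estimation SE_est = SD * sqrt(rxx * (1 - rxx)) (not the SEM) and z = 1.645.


True score estimate = 0.74*58 + 0.26*74.2 = 62.212
SE_est = SD * sqrt(rxx * (1 - rxx)) = 11.14 * sqrt(0.74 * 0.26) = 11.14 * sqrt(0.1924) = 4.886385
CI = T_est +/- z * SE_est, so width = 2 * z * SE_est = 2 * 1.645 * 4.886385
Width = 16.0762

16.0762


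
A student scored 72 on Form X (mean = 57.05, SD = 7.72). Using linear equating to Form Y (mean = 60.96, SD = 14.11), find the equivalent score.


slope = SD_Y / SD_X = 14.11 / 7.72 ~ 1.8277
intercept = mean_Y - slope * mean_X = 60.96 - (14.11 / 7.72) * 57.05 ~ -43.3114
Y = slope * X + intercept. To avoid rounding drift from the rounded slope/intercept, evaluate the equivalent form Y = mean_Y + SD_Y * (X - mean_X) / SD_X at full precision:
Y = 60.96 + 14.11 * (72 - 57.05) / 7.72
Y = 60.96 + 14.11 * 14.95 / 7.72
Y = 60.96 + 210.9445 / 7.72
Y = 60.96 + 27.3244
Y = 88.2844

88.2844


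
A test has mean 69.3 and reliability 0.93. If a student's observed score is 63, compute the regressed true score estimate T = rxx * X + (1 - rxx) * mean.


T_est = rxx * X + (1 - rxx) * mean
T_est = 0.93 * 63 + 0.07 * 69.3
T_est = 58.59 + 4.851
T_est = 63.441

63.441


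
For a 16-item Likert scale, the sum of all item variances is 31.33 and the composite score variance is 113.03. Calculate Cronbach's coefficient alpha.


alpha = (k/(k-1)) * (1 - sum(si^2)/s_total^2)
= (16/15) * (1 - 31.33/113.03)
alpha = 0.771

0.771


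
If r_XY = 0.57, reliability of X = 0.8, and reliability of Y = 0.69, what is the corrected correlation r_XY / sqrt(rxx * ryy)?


r_corrected = rxy / sqrt(rxx * ryy)
= 0.57 / sqrt(0.8 * 0.69)
= 0.57 / sqrt(0.552)
= 0.57 / 0.742967
r_corrected = 0.7672

0.7672


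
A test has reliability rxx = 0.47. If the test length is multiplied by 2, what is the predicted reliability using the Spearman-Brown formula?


r_new = (n * rxx) / (1 + (n-1) * rxx)
r_new = (2 * 0.47) / (1 + 1 * 0.47)
r_new = 0.94 / 1.47
r_new = 0.6395

0.6395


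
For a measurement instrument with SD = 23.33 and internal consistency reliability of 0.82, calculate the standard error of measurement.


SEM = SD * sqrt(1 - rxx)
SEM = 23.33 * sqrt(1 - 0.82)
SEM = 23.33 * sqrt(0.18) = 23.33 * 0.424264
SEM = 9.8981

9.8981


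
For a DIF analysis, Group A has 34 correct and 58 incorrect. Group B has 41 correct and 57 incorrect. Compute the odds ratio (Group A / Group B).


Odds_A = 34/58 = 0.5862
Odds_B = 41/57 = 0.7193
OR = Odds_A / Odds_B = 0.5862 / 0.7193
Exactly, OR = (34 * 57) / (58 * 41) = 1938 / 2378
OR = 0.815

0.815


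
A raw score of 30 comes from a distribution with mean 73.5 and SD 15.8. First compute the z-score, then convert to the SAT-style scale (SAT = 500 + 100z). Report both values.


z = (X - mean) / SD = (30 - 73.5) / 15.8
z = -43.5 / 15.8
z = -2.7532
SAT-scale = SAT = 500 + 100z
Carry z at full precision (z = -43.5 / 15.8) into the conversion:
SAT-scale = 500 + 100 * (-43.5 / 15.8) = 500 + -4350 / 15.8
SAT-scale = 500 + -275.3165
SAT-scale = 224.6835

224.6835


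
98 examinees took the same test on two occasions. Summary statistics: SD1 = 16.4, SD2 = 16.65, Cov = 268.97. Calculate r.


r = cov(X,Y) / (SD_X * SD_Y)
r = 268.97 / (16.4 * 16.65)
r = 268.97 / 273.06
r = 0.985

0.985


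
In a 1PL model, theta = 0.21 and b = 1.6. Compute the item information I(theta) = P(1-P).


P = 1/(1+exp(-(0.21-1.6))) = 0.1994
I = P*(1-P) = 0.1994 * 0.8006
I = 0.1596

0.1596


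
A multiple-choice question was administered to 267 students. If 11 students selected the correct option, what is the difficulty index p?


Item difficulty p = number correct / total examinees
p = 11 / 267
p = 0.0412

0.0412


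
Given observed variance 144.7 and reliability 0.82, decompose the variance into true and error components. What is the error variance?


var_true = rxx * var_obs = 0.82 * 144.7 = 118.654
var_error = var_obs - var_true
var_error = 144.7 - 118.654
var_error = 26.046

26.046


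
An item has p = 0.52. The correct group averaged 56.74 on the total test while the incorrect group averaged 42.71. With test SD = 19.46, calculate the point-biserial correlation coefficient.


q = 1 - p = 0.48
rpb = ((M1 - M0) / SD) * sqrt(p * q)
rpb = ((56.74 - 42.71) / 19.46) * sqrt(0.52 * 0.48)
rpb = 0.3602

0.3602


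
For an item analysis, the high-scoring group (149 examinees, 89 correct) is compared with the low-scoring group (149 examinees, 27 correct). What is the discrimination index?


p_upper = 89/149 = 0.5973
p_lower = 27/149 = 0.1812
D = 0.5973 - 0.1812 = 0.4161

0.4161


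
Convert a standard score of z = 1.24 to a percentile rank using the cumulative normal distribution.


CDF(z) = 0.5 * (1 + erf(z/sqrt(2)))
erf(0.8768) = 0.785
CDF = 0.8925
Percentile rank = 0.8925 * 100 = 89.25

89.25


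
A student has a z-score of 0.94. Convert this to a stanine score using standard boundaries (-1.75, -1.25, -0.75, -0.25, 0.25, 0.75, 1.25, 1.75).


Stanine boundaries: [-1.75, -1.25, -0.75, -0.25, 0.25, 0.75, 1.25, 1.75]
z = 0.94
Check each boundary:
  z >= -1.75 -> could be stanine 2
  z >= -1.25 -> could be stanine 3
  z >= -0.75 -> could be stanine 4
  z >= -0.25 -> could be stanine 5
  z >= 0.25 -> could be stanine 6
  z >= 0.75 -> could be stanine 7
  z < 1.25
  z < 1.75
Highest qualifying boundary gives stanine = 7

7


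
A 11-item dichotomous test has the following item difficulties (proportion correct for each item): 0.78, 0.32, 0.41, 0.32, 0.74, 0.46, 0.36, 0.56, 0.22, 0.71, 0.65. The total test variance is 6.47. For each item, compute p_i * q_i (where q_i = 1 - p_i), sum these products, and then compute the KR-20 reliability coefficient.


For each item, compute p_i * q_i:
  Item 1: 0.78 * 0.22 = 0.1716
  Item 2: 0.32 * 0.68 = 0.2176
  Item 3: 0.41 * 0.59 = 0.2419
  Item 4: 0.32 * 0.68 = 0.2176
  Item 5: 0.74 * 0.26 = 0.1924
  Item 6: 0.46 * 0.54 = 0.2484
  Item 7: 0.36 * 0.64 = 0.2304
  Item 8: 0.56 * 0.44 = 0.2464
  Item 9: 0.22 * 0.78 = 0.1716
  Item 10: 0.71 * 0.29 = 0.2059
  Item 11: 0.65 * 0.35 = 0.2275
Sum(p_i * q_i) = 0.1716 + 0.2176 + 0.2419 + 0.2176 + 0.1924 + 0.2484 + 0.2304 + 0.2464 + 0.1716 + 0.2059 + 0.2275 = 2.3713
KR-20 = (k/(k-1)) * (1 - Sum(p_i*q_i) / Var_total)
= (11/10) * (1 - 2.3713/6.47)
= 1.1 * 0.6335
KR-20 = 0.6968

0.6968


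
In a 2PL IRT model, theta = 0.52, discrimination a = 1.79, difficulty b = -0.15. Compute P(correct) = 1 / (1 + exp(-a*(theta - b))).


a*(theta - b) = 1.79 * (0.52 - -0.15) = 1.1993
exp(-1.1993) = 0.3014
P = 1 / (1 + 0.3014)
P = 0.7684

0.7684


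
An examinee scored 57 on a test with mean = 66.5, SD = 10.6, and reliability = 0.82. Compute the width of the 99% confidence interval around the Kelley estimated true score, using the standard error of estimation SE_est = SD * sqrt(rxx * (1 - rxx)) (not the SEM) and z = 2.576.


True score estimate = 0.82*57 + 0.18*66.5 = 58.71
SE_est = SD * sqrt(rxx * (1 - rxx)) = 10.6 * sqrt(0.82 * 0.18) = 10.6 * sqrt(0.1476) = 4.072387
CI = T_est +/- z * SE_est, so width = 2 * z * SE_est = 2 * 2.576 * 4.072387
Width = 20.9809

20.9809


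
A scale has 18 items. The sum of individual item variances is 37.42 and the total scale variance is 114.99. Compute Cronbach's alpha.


alpha = (k/(k-1)) * (1 - sum(si^2)/s_total^2)
= (18/17) * (1 - 37.42/114.99)
alpha = 0.7143

0.7143


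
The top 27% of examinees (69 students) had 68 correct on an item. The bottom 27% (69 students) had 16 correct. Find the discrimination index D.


p_upper = 68/69 = 0.9855
p_lower = 16/69 = 0.2319
D = 0.9855 - 0.2319 = 0.7536

0.7536


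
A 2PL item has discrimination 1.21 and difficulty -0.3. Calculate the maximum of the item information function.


For 2PL, max info at theta = b = -0.3
I_max = a^2 / 4 = 1.21^2 / 4
= 1.4641 / 4
I_max = 0.366

0.366


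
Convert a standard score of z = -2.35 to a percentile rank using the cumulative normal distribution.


CDF(z) = 0.5 * (1 + erf(z/sqrt(2)))
erf(-1.6617) = -0.9812
CDF = 0.0094
Percentile rank = 0.0094 * 100 = 0.94

0.94


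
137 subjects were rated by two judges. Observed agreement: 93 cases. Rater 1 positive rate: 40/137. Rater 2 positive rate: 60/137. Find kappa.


P_o = 93/137 = 0.678832
P_e = (40*60 + 97*77) / 18769 = 0.525814
kappa = (P_o - P_e) / (1 - P_e)
kappa = (0.678832 - 0.525814) / (1 - 0.525814)
kappa = 0.3227

0.3227


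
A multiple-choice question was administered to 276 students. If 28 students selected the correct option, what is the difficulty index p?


Item difficulty p = number correct / total examinees
p = 28 / 276
p = 0.1014

0.1014


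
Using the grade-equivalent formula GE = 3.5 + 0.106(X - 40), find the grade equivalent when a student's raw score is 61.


raw - median = 61 - 40 = 21
slope * diff = 0.106 * 21 = 2.226
GE = 3.5 + 2.226
GE = 5.726

5.726


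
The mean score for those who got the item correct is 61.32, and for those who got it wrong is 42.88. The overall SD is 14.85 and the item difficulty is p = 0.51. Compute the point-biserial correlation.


q = 1 - p = 0.49
rpb = ((M1 - M0) / SD) * sqrt(p * q)
rpb = ((61.32 - 42.88) / 14.85) * sqrt(0.51 * 0.49)
rpb = 0.6208

0.6208


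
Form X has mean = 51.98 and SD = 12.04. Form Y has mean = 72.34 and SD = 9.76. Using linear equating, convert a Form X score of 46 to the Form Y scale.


slope = SD_Y / SD_X = 9.76 / 12.04 ~ 0.8106
intercept = mean_Y - slope * mean_X = 72.34 - (9.76 / 12.04) * 51.98 ~ 30.2034
Y = slope * X + intercept. To avoid rounding drift from the rounded slope/intercept, evaluate the equivalent form Y = mean_Y + SD_Y * (X - mean_X) / SD_X at full precision:
Y = 72.34 + 9.76 * (46 - 51.98) / 12.04
Y = 72.34 - 9.76 * 5.98 / 12.04
Y = 72.34 - 58.3648 / 12.04
Y = 72.34 - 4.8476
Y = 67.4924

67.4924


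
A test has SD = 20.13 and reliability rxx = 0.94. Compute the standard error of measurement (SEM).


SEM = SD * sqrt(1 - rxx)
SEM = 20.13 * sqrt(1 - 0.94)
SEM = 20.13 * sqrt(0.06) = 20.13 * 0.244949
SEM = 4.9308

4.9308


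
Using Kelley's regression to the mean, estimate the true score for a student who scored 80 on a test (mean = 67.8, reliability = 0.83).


T_est = rxx * X + (1 - rxx) * mean
T_est = 0.83 * 80 + 0.17 * 67.8
T_est = 66.4 + 11.526
T_est = 77.926

77.926


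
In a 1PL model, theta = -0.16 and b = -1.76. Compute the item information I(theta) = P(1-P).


P = 1/(1+exp(-(-0.16--1.76))) = 0.832
I = P*(1-P) = 0.832 * 0.168
I = 0.1398

0.1398


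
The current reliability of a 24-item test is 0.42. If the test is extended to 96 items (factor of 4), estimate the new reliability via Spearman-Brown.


r_new = (n * rxx) / (1 + (n-1) * rxx)
r_new = (4 * 0.42) / (1 + 3 * 0.42)
r_new = 1.68 / 2.26
r_new = 0.7434

0.7434


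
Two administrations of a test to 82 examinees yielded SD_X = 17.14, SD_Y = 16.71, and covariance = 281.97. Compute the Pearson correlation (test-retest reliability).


r = cov(X,Y) / (SD_X * SD_Y)
r = 281.97 / (17.14 * 16.71)
r = 281.97 / 286.4094
r = 0.9845

0.9845


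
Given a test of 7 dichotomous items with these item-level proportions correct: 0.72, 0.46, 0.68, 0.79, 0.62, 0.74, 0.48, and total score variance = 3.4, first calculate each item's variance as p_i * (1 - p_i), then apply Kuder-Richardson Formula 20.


For each item, compute p_i * q_i:
  Item 1: 0.72 * 0.28 = 0.2016
  Item 2: 0.46 * 0.54 = 0.2484
  Item 3: 0.68 * 0.32 = 0.2176
  Item 4: 0.79 * 0.21 = 0.1659
  Item 5: 0.62 * 0.38 = 0.2356
  Item 6: 0.74 * 0.26 = 0.1924
  Item 7: 0.48 * 0.52 = 0.2496
Sum(p_i * q_i) = 0.2016 + 0.2484 + 0.2176 + 0.1659 + 0.2356 + 0.1924 + 0.2496 = 1.5111
KR-20 = (k/(k-1)) * (1 - Sum(p_i*q_i) / Var_total)
= (7/6) * (1 - 1.5111/3.4)
= 1.1667 * 0.5556
KR-20 = 0.6482

0.6482


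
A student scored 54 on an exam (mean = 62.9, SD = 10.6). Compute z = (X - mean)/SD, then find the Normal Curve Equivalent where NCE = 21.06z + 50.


z = (X - mean) / SD = (54 - 62.9) / 10.6
z = -8.9 / 10.6
z = -0.8396
NCE = NCE = 21.06z + 50
Carry z at full precision (z = -8.9 / 10.6) into the conversion:
NCE = 21.06 * (-8.9 / 10.6) + 50 = -187.434 / 10.6 + 50
NCE = -17.6825 + 50
NCE = 32.3175

32.3175


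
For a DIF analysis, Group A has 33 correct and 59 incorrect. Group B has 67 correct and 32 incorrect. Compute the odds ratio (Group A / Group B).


Odds_A = 33/59 = 0.5593
Odds_B = 67/32 = 2.0938
OR = Odds_A / Odds_B = 0.5593 / 2.0938
Exactly, OR = (33 * 32) / (59 * 67) = 1056 / 3953
OR = 0.2671

0.2671


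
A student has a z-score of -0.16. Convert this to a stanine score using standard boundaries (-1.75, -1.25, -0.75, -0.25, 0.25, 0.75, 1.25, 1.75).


Stanine boundaries: [-1.75, -1.25, -0.75, -0.25, 0.25, 0.75, 1.25, 1.75]
z = -0.16
Check each boundary:
  z >= -1.75 -> could be stanine 2
  z >= -1.25 -> could be stanine 3
  z >= -0.75 -> could be stanine 4
  z >= -0.25 -> could be stanine 5
  z < 0.25
  z < 0.75
  z < 1.25
  z < 1.75
Highest qualifying boundary gives stanine = 5

5


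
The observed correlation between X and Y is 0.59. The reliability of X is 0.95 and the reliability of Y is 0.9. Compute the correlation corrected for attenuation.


r_corrected = rxy / sqrt(rxx * ryy)
= 0.59 / sqrt(0.95 * 0.9)
= 0.59 / sqrt(0.855)
= 0.59 / 0.924662
r_corrected = 0.6381

0.6381


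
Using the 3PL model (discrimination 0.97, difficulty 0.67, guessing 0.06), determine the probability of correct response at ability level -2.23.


logit = 0.97*(-2.23 - 0.67) = -2.813
P* = 1/(1 + exp(--2.813)) = 0.0566
P = 0.06 + (1 - 0.06) * 0.0566
P = 0.1132

0.1132


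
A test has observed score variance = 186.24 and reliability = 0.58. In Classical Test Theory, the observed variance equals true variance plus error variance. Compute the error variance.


var_true = rxx * var_obs = 0.58 * 186.24 = 108.0192
var_error = var_obs - var_true
var_error = 186.24 - 108.0192
var_error = 78.2208

78.2208


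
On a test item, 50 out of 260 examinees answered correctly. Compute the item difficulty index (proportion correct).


Item difficulty p = number correct / total examinees
p = 50 / 260
p = 0.1923

0.1923


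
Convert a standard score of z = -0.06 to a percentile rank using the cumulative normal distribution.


CDF(z) = 0.5 * (1 + erf(z/sqrt(2)))
erf(-0.0424) = -0.0478
CDF = 0.4761
Percentile rank = 0.4761 * 100 = 47.61

47.61


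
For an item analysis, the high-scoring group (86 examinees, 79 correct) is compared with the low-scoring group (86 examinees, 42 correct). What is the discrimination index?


p_upper = 79/86 = 0.9186
p_lower = 42/86 = 0.4884
D = 0.9186 - 0.4884 = 0.4302

0.4302


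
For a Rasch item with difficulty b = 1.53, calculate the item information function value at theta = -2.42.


P = 1/(1+exp(-(-2.42-1.53))) = 0.0189
I = P*(1-P) = 0.0189 * 0.9811
I = 0.0185

0.0185


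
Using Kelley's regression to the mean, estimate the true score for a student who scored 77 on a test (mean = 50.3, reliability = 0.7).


T_est = rxx * X + (1 - rxx) * mean
T_est = 0.7 * 77 + 0.3 * 50.3
T_est = 53.9 + 15.09
T_est = 68.99

68.99


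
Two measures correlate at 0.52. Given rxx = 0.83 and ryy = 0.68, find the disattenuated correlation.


r_corrected = rxy / sqrt(rxx * ryy)
= 0.52 / sqrt(0.83 * 0.68)
= 0.52 / sqrt(0.5644)
= 0.52 / 0.751266
r_corrected = 0.6922

0.6922


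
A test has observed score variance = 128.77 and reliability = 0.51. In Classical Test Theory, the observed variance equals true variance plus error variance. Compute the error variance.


var_true = rxx * var_obs = 0.51 * 128.77 = 65.6727
var_error = var_obs - var_true
var_error = 128.77 - 65.6727
var_error = 63.0973

63.0973


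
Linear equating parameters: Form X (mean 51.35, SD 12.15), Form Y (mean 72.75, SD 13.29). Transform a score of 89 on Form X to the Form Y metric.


slope = SD_Y / SD_X = 13.29 / 12.15 ~ 1.0938
intercept = mean_Y - slope * mean_X = 72.75 - (13.29 / 12.15) * 51.35 ~ 16.582
Y = slope * X + intercept. To avoid rounding drift from the rounded slope/intercept, evaluate the equivalent form Y = mean_Y + SD_Y * (X - mean_X) / SD_X at full precision:
Y = 72.75 + 13.29 * (89 - 51.35) / 12.15
Y = 72.75 + 13.29 * 37.65 / 12.15
Y = 72.75 + 500.3685 / 12.15
Y = 72.75 + 41.1826
Y = 113.9326

113.9326


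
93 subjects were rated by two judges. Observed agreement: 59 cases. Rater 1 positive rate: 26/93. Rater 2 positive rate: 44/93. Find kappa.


P_o = 59/93 = 0.634409
P_e = (26*44 + 67*49) / 8649 = 0.511851
kappa = (P_o - P_e) / (1 - P_e)
kappa = (0.634409 - 0.511851) / (1 - 0.511851)
kappa = 0.2511

0.2511


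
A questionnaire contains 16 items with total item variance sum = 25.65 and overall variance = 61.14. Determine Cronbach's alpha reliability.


alpha = (k/(k-1)) * (1 - sum(si^2)/s_total^2)
= (16/15) * (1 - 25.65/61.14)
alpha = 0.6192

0.6192


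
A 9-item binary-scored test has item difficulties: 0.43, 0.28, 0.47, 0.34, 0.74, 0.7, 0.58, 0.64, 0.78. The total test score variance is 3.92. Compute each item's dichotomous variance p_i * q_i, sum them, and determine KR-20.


For each item, compute p_i * q_i:
  Item 1: 0.43 * 0.57 = 0.2451
  Item 2: 0.28 * 0.72 = 0.2016
  Item 3: 0.47 * 0.53 = 0.2491
  Item 4: 0.34 * 0.66 = 0.2244
  Item 5: 0.74 * 0.26 = 0.1924
  Item 6: 0.7 * 0.3 = 0.21
  Item 7: 0.58 * 0.42 = 0.2436
  Item 8: 0.64 * 0.36 = 0.2304
  Item 9: 0.78 * 0.22 = 0.1716
Sum(p_i * q_i) = 0.2451 + 0.2016 + 0.2491 + 0.2244 + 0.1924 + 0.21 + 0.2436 + 0.2304 + 0.1716 = 1.9682
KR-20 = (k/(k-1)) * (1 - Sum(p_i*q_i) / Var_total)
= (9/8) * (1 - 1.9682/3.92)
= 1.125 * 0.4979
KR-20 = 0.5601

0.5601


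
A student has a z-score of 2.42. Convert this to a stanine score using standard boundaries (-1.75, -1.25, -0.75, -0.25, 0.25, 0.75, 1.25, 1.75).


Stanine boundaries: [-1.75, -1.25, -0.75, -0.25, 0.25, 0.75, 1.25, 1.75]
z = 2.42
Check each boundary:
  z >= -1.75 -> could be stanine 2
  z >= -1.25 -> could be stanine 3
  z >= -0.75 -> could be stanine 4
  z >= -0.25 -> could be stanine 5
  z >= 0.25 -> could be stanine 6
  z >= 0.75 -> could be stanine 7
  z >= 1.25 -> could be stanine 8
  z >= 1.75 -> could be stanine 9
Highest qualifying boundary gives stanine = 9

9


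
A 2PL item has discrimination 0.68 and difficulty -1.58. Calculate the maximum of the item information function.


For 2PL, max info at theta = b = -1.58
I_max = a^2 / 4 = 0.68^2 / 4
= 0.4624 / 4
I_max = 0.1156

0.1156


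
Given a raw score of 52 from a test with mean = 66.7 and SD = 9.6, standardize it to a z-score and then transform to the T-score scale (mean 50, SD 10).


z = (X - mean) / SD = (52 - 66.7) / 9.6
z = -14.7 / 9.6
z = -1.5312
T-score = T = 50 + 10z
Carry z at full precision (z = -14.7 / 9.6) into the conversion:
T-score = 50 + 10 * (-14.7 / 9.6) = 50 + -147 / 9.6
T-score = 50 + -15.3125
T-score = 34.6875

34.6875


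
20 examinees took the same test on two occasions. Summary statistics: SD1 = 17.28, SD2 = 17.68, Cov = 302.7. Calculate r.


r = cov(X,Y) / (SD_X * SD_Y)
r = 302.7 / (17.28 * 17.68)
r = 302.7 / 305.5104
r = 0.9908

0.9908


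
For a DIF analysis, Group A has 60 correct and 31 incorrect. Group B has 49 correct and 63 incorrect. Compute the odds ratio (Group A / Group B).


Odds_A = 60/31 = 1.9355
Odds_B = 49/63 = 0.7778
OR = Odds_A / Odds_B = 1.9355 / 0.7778
Exactly, OR = (60 * 63) / (31 * 49) = 3780 / 1519
OR = 2.4885

2.4885


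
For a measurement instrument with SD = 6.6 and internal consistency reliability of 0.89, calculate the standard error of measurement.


SEM = SD * sqrt(1 - rxx)
SEM = 6.6 * sqrt(1 - 0.89)
SEM = 6.6 * sqrt(0.11) = 6.6 * 0.331662
SEM = 2.189

2.189


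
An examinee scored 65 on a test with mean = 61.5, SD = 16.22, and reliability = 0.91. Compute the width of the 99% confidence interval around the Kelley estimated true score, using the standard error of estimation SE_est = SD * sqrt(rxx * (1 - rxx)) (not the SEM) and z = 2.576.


True score estimate = 0.91*65 + 0.09*61.5 = 64.685
SE_est = SD * sqrt(rxx * (1 - rxx)) = 16.22 * sqrt(0.91 * 0.09) = 16.22 * sqrt(0.0819) = 4.641868
CI = T_est +/- z * SE_est, so width = 2 * z * SE_est = 2 * 2.576 * 4.641868
Width = 23.9149

23.9149


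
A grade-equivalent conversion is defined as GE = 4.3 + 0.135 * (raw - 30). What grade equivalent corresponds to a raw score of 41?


raw - median = 41 - 30 = 11
slope * diff = 0.135 * 11 = 1.485
GE = 4.3 + 1.485
GE = 5.785

5.785


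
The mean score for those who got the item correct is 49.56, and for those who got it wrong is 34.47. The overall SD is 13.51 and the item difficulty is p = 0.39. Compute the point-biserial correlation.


q = 1 - p = 0.61
rpb = ((M1 - M0) / SD) * sqrt(p * q)
rpb = ((49.56 - 34.47) / 13.51) * sqrt(0.39 * 0.61)
rpb = 0.5448

0.5448


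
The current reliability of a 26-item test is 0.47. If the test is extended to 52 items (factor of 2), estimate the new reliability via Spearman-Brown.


r_new = (n * rxx) / (1 + (n-1) * rxx)
r_new = (2 * 0.47) / (1 + 1 * 0.47)
r_new = 0.94 / 1.47
r_new = 0.6395

0.6395


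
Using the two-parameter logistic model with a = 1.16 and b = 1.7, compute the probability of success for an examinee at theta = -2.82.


a*(theta - b) = 1.16 * (-2.82 - 1.7) = -5.2432
exp(--5.2432) = 189.2748
P = 1 / (1 + 189.2748)
P = 0.0053

0.0053


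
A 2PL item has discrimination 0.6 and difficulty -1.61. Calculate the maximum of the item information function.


For 2PL, max info at theta = b = -1.61
I_max = a^2 / 4 = 0.6^2 / 4
= 0.36 / 4
I_max = 0.09

0.09


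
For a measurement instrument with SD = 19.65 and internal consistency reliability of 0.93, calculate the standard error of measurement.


SEM = SD * sqrt(1 - rxx)
SEM = 19.65 * sqrt(1 - 0.93)
SEM = 19.65 * sqrt(0.07) = 19.65 * 0.264575
SEM = 5.1989

5.1989


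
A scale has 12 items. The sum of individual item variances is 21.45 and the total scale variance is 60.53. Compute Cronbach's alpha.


alpha = (k/(k-1)) * (1 - sum(si^2)/s_total^2)
= (12/11) * (1 - 21.45/60.53)
alpha = 0.7043

0.7043


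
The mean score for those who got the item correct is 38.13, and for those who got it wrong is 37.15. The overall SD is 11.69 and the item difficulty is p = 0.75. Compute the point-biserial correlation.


q = 1 - p = 0.25
rpb = ((M1 - M0) / SD) * sqrt(p * q)
rpb = ((38.13 - 37.15) / 11.69) * sqrt(0.75 * 0.25)
rpb = 0.0363

0.0363


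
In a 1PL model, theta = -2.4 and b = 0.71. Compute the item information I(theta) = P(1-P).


P = 1/(1+exp(-(-2.4-0.71))) = 0.0427
I = P*(1-P) = 0.0427 * 0.9573
I = 0.0409

0.0409


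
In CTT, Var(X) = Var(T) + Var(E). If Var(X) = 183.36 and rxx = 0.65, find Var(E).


var_true = rxx * var_obs = 0.65 * 183.36 = 119.184
var_error = var_obs - var_true
var_error = 183.36 - 119.184
var_error = 64.176

64.176


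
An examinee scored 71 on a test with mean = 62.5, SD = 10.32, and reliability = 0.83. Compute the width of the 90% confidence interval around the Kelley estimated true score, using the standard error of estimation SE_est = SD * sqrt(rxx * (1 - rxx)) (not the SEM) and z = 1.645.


True score estimate = 0.83*71 + 0.17*62.5 = 69.555
SE_est = SD * sqrt(rxx * (1 - rxx)) = 10.32 * sqrt(0.83 * 0.17) = 10.32 * sqrt(0.1411) = 3.87653
CI = T_est +/- z * SE_est, so width = 2 * z * SE_est = 2 * 1.645 * 3.87653
Width = 12.7538

12.7538


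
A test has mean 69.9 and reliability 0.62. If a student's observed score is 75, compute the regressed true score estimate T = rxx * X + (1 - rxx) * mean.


T_est = rxx * X + (1 - rxx) * mean
T_est = 0.62 * 75 + 0.38 * 69.9
T_est = 46.5 + 26.562
T_est = 73.062

73.062


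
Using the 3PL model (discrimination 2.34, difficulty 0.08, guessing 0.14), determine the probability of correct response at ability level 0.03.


logit = 2.34*(0.03 - 0.08) = -0.117
P* = 1/(1 + exp(--0.117)) = 0.4708
P = 0.14 + (1 - 0.14) * 0.4708
P = 0.5449

0.5449


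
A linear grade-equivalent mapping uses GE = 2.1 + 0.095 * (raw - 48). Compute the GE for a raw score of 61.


raw - median = 61 - 48 = 13
slope * diff = 0.095 * 13 = 1.235
GE = 2.1 + 1.235
GE = 3.335

3.335


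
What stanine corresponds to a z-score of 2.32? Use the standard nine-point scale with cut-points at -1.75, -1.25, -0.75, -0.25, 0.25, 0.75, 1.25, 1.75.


Stanine boundaries: [-1.75, -1.25, -0.75, -0.25, 0.25, 0.75, 1.25, 1.75]
z = 2.32
Check each boundary:
  z >= -1.75 -> could be stanine 2
  z >= -1.25 -> could be stanine 3
  z >= -0.75 -> could be stanine 4
  z >= -0.25 -> could be stanine 5
  z >= 0.25 -> could be stanine 6
  z >= 0.75 -> could be stanine 7
  z >= 1.25 -> could be stanine 8
  z >= 1.75 -> could be stanine 9
Highest qualifying boundary gives stanine = 9

9


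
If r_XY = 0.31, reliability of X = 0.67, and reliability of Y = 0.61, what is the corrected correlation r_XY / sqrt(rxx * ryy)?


r_corrected = rxy / sqrt(rxx * ryy)
= 0.31 / sqrt(0.67 * 0.61)
= 0.31 / sqrt(0.4087)
= 0.31 / 0.639296
r_corrected = 0.4849

0.4849


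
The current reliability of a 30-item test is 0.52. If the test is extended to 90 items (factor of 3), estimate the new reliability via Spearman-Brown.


r_new = (n * rxx) / (1 + (n-1) * rxx)
r_new = (3 * 0.52) / (1 + 2 * 0.52)
r_new = 1.56 / 2.04
r_new = 0.7647

0.7647


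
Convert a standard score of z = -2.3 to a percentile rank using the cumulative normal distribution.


CDF(z) = 0.5 * (1 + erf(z/sqrt(2)))
erf(-1.6263) = -0.9786
CDF = 0.0107
Percentile rank = 0.0107 * 100 = 1.07

1.07


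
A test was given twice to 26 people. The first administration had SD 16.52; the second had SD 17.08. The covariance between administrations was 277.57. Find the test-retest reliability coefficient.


r = cov(X,Y) / (SD_X * SD_Y)
r = 277.57 / (16.52 * 17.08)
r = 277.57 / 282.1616
r = 0.9837

0.9837


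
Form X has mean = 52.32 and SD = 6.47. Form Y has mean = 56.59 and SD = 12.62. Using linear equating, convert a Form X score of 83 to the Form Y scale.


slope = SD_Y / SD_X = 12.62 / 6.47 ~ 1.9505
intercept = mean_Y - slope * mean_X = 56.59 - (12.62 / 6.47) * 52.32 ~ -45.4623
Y = slope * X + intercept. To avoid rounding drift from the rounded slope/intercept, evaluate the equivalent form Y = mean_Y + SD_Y * (X - mean_X) / SD_X at full precision:
Y = 56.59 + 12.62 * (83 - 52.32) / 6.47
Y = 56.59 + 12.62 * 30.68 / 6.47
Y = 56.59 + 387.1816 / 6.47
Y = 56.59 + 59.8426
Y = 116.4326

116.4326


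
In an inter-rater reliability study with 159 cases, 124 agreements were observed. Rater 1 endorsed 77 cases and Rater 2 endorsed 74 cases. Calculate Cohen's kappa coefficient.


P_o = 124/159 = 0.779874
P_e = (77*74 + 82*85) / 25281 = 0.501088
kappa = (P_o - P_e) / (1 - P_e)
kappa = (0.779874 - 0.501088) / (1 - 0.501088)
kappa = 0.5588

0.5588


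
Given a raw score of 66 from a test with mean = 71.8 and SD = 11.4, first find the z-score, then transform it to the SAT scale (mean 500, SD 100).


z = (X - mean) / SD = (66 - 71.8) / 11.4
z = -5.8 / 11.4
z = -0.5088
SAT-scale = SAT = 500 + 100z
Carry z at full precision (z = -5.8 / 11.4) into the conversion:
SAT-scale = 500 + 100 * (-5.8 / 11.4) = 500 + -580 / 11.4
SAT-scale = 500 + -50.8772
SAT-scale = 449.1228

449.1228


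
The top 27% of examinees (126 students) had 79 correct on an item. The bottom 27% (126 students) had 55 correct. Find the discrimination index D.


p_upper = 79/126 = 0.627
p_lower = 55/126 = 0.4365
D = 0.627 - 0.4365 = 0.1905

0.1905


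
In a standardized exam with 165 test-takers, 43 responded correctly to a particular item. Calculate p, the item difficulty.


Item difficulty p = number correct / total examinees
p = 43 / 165
p = 0.2606

0.2606


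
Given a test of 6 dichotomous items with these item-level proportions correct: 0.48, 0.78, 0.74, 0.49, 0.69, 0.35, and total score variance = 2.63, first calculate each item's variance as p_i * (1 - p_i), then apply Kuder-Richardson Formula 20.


For each item, compute p_i * q_i:
  Item 1: 0.48 * 0.52 = 0.2496
  Item 2: 0.78 * 0.22 = 0.1716
  Item 3: 0.74 * 0.26 = 0.1924
  Item 4: 0.49 * 0.51 = 0.2499
  Item 5: 0.69 * 0.31 = 0.2139
  Item 6: 0.35 * 0.65 = 0.2275
Sum(p_i * q_i) = 0.2496 + 0.1716 + 0.1924 + 0.2499 + 0.2139 + 0.2275 = 1.3049
KR-20 = (k/(k-1)) * (1 - Sum(p_i*q_i) / Var_total)
= (6/5) * (1 - 1.3049/2.63)
= 1.2 * 0.5038
KR-20 = 0.6046

0.6046


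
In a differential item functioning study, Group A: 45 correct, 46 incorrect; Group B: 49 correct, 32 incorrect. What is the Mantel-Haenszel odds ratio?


Odds_A = 45/46 = 0.9783
Odds_B = 49/32 = 1.5312
OR = Odds_A / Odds_B = 0.9783 / 1.5312
Exactly, OR = (45 * 32) / (46 * 49) = 1440 / 2254
OR = 0.6389

0.6389


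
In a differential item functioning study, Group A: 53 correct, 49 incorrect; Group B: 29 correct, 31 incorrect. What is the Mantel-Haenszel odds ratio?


Odds_A = 53/49 = 1.0816
Odds_B = 29/31 = 0.9355
OR = Odds_A / Odds_B = 1.0816 / 0.9355
Exactly, OR = (53 * 31) / (49 * 29) = 1643 / 1421
OR = 1.1562

1.1562


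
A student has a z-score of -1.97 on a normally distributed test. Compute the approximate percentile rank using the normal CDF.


CDF(z) = 0.5 * (1 + erf(z/sqrt(2)))
erf(-1.393) = -0.9512
CDF = 0.0244
Percentile rank = 0.0244 * 100 = 2.44

2.44


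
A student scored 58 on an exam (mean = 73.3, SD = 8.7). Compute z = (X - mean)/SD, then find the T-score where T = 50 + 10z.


z = (X - mean) / SD = (58 - 73.3) / 8.7
z = -15.3 / 8.7
z = -1.7586
T-score = T = 50 + 10z
Carry z at full precision (z = -15.3 / 8.7) into the conversion:
T-score = 50 + 10 * (-15.3 / 8.7) = 50 + -153 / 8.7
T-score = 50 + -17.5862
T-score = 32.4138

32.4138


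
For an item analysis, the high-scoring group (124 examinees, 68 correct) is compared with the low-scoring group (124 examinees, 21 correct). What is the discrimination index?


p_upper = 68/124 = 0.5484
p_lower = 21/124 = 0.1694
D = 0.5484 - 0.1694 = 0.379

0.379


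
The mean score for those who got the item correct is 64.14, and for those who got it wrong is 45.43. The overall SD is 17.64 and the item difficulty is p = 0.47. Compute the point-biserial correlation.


q = 1 - p = 0.53
rpb = ((M1 - M0) / SD) * sqrt(p * q)
rpb = ((64.14 - 45.43) / 17.64) * sqrt(0.47 * 0.53)
rpb = 0.5294

0.5294


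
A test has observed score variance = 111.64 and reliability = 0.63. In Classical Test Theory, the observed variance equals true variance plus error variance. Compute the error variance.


var_true = rxx * var_obs = 0.63 * 111.64 = 70.3332
var_error = var_obs - var_true
var_error = 111.64 - 70.3332
var_error = 41.3068

41.3068


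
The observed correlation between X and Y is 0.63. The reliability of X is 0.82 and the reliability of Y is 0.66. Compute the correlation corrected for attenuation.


r_corrected = rxy / sqrt(rxx * ryy)
= 0.63 / sqrt(0.82 * 0.66)
= 0.63 / sqrt(0.5412)
= 0.63 / 0.735663
r_corrected = 0.8564

0.8564


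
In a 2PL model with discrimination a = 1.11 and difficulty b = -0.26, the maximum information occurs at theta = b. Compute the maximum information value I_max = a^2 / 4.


For 2PL, max info at theta = b = -0.26
I_max = a^2 / 4 = 1.11^2 / 4
= 1.2321 / 4
I_max = 0.308

0.308


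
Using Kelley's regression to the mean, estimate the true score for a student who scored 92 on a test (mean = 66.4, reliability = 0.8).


T_est = rxx * X + (1 - rxx) * mean
T_est = 0.8 * 92 + 0.2 * 66.4
T_est = 73.6 + 13.28
T_est = 86.88

86.88


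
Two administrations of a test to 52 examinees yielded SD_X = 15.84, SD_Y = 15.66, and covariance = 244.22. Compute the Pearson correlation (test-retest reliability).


r = cov(X,Y) / (SD_X * SD_Y)
r = 244.22 / (15.84 * 15.66)
r = 244.22 / 248.0544
r = 0.9845

0.9845
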